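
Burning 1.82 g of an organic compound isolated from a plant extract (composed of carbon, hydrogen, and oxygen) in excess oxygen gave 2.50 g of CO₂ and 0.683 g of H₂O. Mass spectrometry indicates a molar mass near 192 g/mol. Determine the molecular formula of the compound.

C6H8O7

mol C = 2.50 g CO₂ ÷ 44.009 g/mol = 0.05681 mol
mol H = 2 × 0.683 g H₂O ÷ 18.015 g/mol = 0.07583 mol
mass O = 1.82 − (0.6823 + 0.07643) = 1.061 g → mol O = 1.061 ÷ 15.999 = 0.06633 mol
Divide by the smallest (0.05681 mol): C 1.000, H 1.335, O 1.168
Multiplying each by 6 gives whole numbers: C 6.00, H 8.01, O 7.01
Empirical formula: C6H8O7
Empirical-formula mass = 192.12 g/mol; 192 ÷ 192.12 ≈ 1, so the molecular formula is C6H8O7.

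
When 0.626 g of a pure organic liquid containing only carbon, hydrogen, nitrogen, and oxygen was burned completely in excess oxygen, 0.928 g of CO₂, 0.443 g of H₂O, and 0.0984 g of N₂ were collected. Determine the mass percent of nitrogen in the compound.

15.7%

mol C = 0.928 g CO₂ ÷ 44.009 g/mol = 0.02109 mol
mol H = 2 × 0.443 g H₂O ÷ 18.015 g/mol = 0.04918 mol
mol N = 2 × 0.0984 g N₂ ÷ 28.014 g/mol = 0.007025 mol
mass O = 0.626 − (0.2533 + 0.04957 + 0.09840) = 0.2248 g → mol O = 0.2248 ÷ 15.999 = 0.01405 mol
mass % N = 0.09840 g ÷ 0.626 g × 100%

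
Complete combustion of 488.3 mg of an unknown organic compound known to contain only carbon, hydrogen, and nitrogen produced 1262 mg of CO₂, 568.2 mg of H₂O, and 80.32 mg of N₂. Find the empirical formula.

C5H11N

mol C = 1.262 g CO₂ ÷ 44.009 g/mol = 0.028676 mol
mol H = 2 × 0.5682 g H₂O ÷ 18.015 g/mol = 0.063081 mol
mol N = 2 × 0.08032 g N₂ ÷ 28.014 g/mol = 0.0057343 mol
Divide by the smallest (0.0057343 mol): C 5.001, H 11.001, N 1.000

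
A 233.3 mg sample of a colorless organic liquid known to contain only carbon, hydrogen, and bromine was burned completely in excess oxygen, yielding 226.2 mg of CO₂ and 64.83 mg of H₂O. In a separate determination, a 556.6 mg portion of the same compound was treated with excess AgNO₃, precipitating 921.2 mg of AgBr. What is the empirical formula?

C5H7Br2

mol C = 0.2262 g CO₂ ÷ 44.009 g/mol = 0.0051399 mol
mol H = 2 × 0.06483 g H₂O ÷ 18.015 g/mol = 0.0071973 mol
From the AgBr data: mol Br per gram of compound = (0.9212 ÷ 187.772) ÷ 0.5566 = 0.0088141 mol/g, so in the 0.2333 g combustion sample mol Br = 0.0020563 mol
Divide by the smallest (0.0020563 mol): C 2.500, H 3.500, Br 1.000
Multiplying each by 2 gives whole numbers: C 5.00, H 7.00, Br 2.00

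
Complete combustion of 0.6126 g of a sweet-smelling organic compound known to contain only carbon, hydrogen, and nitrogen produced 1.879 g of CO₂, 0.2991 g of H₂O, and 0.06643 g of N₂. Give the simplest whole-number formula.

mol C = 1.879 g CO₂ ÷ 44.009 g/mol = 0.042696 mol
mol H = 2 × 0.2991 g H₂O ÷ 18.015 g/mol = 0.033206 mol
mol N = 2 × 0.06643 g N₂ ÷ 28.014 g/mol = 0.0047426 mol
Divide by the smallest (0.0047426 mol): C 9.003, H 7.002, N 1.000

C9H7N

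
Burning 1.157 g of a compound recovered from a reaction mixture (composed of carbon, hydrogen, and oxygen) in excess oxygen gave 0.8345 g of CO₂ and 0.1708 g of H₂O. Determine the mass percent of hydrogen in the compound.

1.65%

mol C = 0.8345 g CO₂ ÷ 44.009 g/mol = 0.018962 mol
mol H = 2 × 0.1708 g H₂O ÷ 18.015 g/mol = 0.018962 mol
mass O = 1.157 − (0.22775 + 0.019114) = 0.91013 g → mol O = 0.91013 ÷ 15.999 = 0.056887 mol
mass % H = 0.019114 g ÷ 1.157 g × 100%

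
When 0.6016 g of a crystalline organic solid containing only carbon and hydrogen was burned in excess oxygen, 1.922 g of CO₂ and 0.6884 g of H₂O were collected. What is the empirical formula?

mol C = 1.922 g CO₂ ÷ 44.009 g/mol = 0.043673 mol
mol H = 2 × 0.6884 g H₂O ÷ 18.015 g/mol = 0.076425 mol
Divide by the smallest (0.043673 mol): C 1.000, H 1.750
Multiplying each by 4 gives whole numbers: C 4.00, H 7.00

C4H7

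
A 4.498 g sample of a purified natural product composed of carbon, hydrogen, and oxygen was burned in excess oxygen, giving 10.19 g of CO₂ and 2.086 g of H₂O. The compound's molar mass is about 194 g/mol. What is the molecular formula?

mol C = 10.19 g CO₂ ÷ 44.009 g/mol = 0.23154 mol
mol H = 2 × 2.086 g H₂O ÷ 18.015 g/mol = 0.23158 mol
mass O = 4.498 − (2.7811 + 0.23344) = 1.4835 g → mol O = 1.4835 ÷ 15.999 = 0.092724 mol
Divide by the smallest (0.092724 mol): C 2.497, H 2.498, O 1.000
Multiplying each by 2 gives whole numbers: C 4.99, H 5.00, O 2.00
Empirical formula: C5H5O2
Empirical-formula mass = 97.09 g/mol; 194 ÷ 97.09 ≈ 2, so the molecular formula is C10H10O4.

C10H10O4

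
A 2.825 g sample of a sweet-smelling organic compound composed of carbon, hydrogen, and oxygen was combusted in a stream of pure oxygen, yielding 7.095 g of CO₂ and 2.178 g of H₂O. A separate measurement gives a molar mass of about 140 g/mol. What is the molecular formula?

C8H12O2

mol C = 7.095 g CO₂ ÷ 44.009 g/mol = 0.16122 mol
mol H = 2 × 2.178 g H₂O ÷ 18.015 g/mol = 0.24180 mol
mass O = 2.825 − (1.9364 + 0.24373) = 0.64489 g → mol O = 0.64489 ÷ 15.999 = 0.040308 mol
Divide by the smallest (0.040308 mol): C 4.000, H 5.999, O 1.000
Empirical formula: C4H6O
Empirical-formula mass = 70.09 g/mol; 140 ÷ 70.09 ≈ 2, so the molecular formula is C8H12O2.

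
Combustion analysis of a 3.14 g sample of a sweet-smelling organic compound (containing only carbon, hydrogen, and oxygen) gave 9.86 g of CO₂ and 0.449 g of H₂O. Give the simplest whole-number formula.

mol C = 9.86 g CO₂ ÷ 44.009 g/mol = 0.2240 mol
mol H = 2 × 0.449 g H₂O ÷ 18.015 g/mol = 0.04985 mol
mass O = 3.14 − (2.691 + 0.05025) = 0.3987 g → mol O = 0.3987 ÷ 15.999 = 0.02492 mol
Divide by the smallest (0.02492 mol): C 8.989, H 2.000, O 1.000

C9H2O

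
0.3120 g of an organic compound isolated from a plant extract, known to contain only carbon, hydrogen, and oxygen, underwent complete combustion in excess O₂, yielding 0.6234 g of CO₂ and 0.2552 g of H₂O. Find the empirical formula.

mol C = 0.6234 g CO₂ ÷ 44.009 g/mol = 0.014165 mol
mol H = 2 × 0.2552 g H₂O ÷ 18.015 g/mol = 0.028332 mol
mass O = 0.3120 − (0.17014 + 0.028559) = 0.11330 g → mol O = 0.11330 ÷ 15.999 = 0.0070818 mol
Divide by the smallest (0.0070818 mol): C 2.000, H 4.001, O 1.000

C2H4O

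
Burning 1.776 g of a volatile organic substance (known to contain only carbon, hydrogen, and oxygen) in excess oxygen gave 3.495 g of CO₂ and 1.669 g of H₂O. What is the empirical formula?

mol C = 3.495 g CO₂ ÷ 44.009 g/mol = 0.079416 mol
mol H = 2 × 1.669 g H₂O ÷ 18.015 g/mol = 0.18529 mol
mass O = 1.776 − (0.95386 + 0.18677) = 0.63537 g → mol O = 0.63537 ÷ 15.999 = 0.039713 mol
Divide by the smallest (0.039713 mol): C 2.000, H 4.666, O 1.000
Multiplying each by 3 gives whole numbers: C 6.00, H 14.00, O 3.00

C6H14O3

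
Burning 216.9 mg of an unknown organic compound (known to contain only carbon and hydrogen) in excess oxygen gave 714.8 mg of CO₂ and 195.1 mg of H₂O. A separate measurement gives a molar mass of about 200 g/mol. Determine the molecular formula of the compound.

mol C = 0.7148 g CO₂ ÷ 44.009 g/mol = 0.016242 mol
mol H = 2 × 0.1951 g H₂O ÷ 18.015 g/mol = 0.021660 mol
Divide by the smallest (0.016242 mol): C 1.000, H 1.334
Multiplying each by 3 gives whole numbers: C 3.00, H 4.00
Empirical formula: C3H4
Empirical-formula mass = 40.06 g/mol; 200 ÷ 40.06 ≈ 5, so the molecular formula is C15H20.

C15H20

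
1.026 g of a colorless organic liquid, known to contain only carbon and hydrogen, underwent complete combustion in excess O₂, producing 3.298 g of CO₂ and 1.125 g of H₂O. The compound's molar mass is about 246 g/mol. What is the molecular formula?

mol C = 3.298 g CO₂ ÷ 44.009 g/mol = 0.074939 mol
mol H = 2 × 1.125 g H₂O ÷ 18.015 g/mol = 0.12490 mol
Divide by the smallest (0.074939 mol): C 1.000, H 1.667
Multiplying each by 3 gives whole numbers: C 3.00, H 5.00
Empirical formula: C3H5
Empirical-formula mass = 41.07 g/mol; 246 ÷ 41.07 ≈ 6, so the molecular formula is C18H30.

C18H30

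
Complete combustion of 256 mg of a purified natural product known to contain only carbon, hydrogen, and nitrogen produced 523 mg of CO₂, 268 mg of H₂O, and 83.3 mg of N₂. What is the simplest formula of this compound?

C2H5N

mol C = 0.523 g CO₂ ÷ 44.009 g/mol = 0.01188 mol
mol H = 2 × 0.268 g H₂O ÷ 18.015 g/mol = 0.02975 mol
mol N = 2 × 0.0833 g N₂ ÷ 28.014 g/mol = 0.005947 mol
Divide by the smallest (0.005947 mol): C 1.998, H 5.003, N 1.000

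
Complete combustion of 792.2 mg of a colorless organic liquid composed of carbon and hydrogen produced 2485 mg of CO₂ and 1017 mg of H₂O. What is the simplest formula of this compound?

mol C = 2.485 g CO₂ ÷ 44.009 g/mol = 0.056466 mol
mol H = 2 × 1.017 g H₂O ÷ 18.015 g/mol = 0.11291 mol
Divide by the smallest (0.056466 mol): C 1.000, H 2.000

CH2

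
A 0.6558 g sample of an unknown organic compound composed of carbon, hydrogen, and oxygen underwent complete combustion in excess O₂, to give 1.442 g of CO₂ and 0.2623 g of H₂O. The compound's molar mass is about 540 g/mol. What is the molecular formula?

mol C = 1.442 g CO₂ ÷ 44.009 g/mol = 0.032766 mol
mol H = 2 × 0.2623 g H₂O ÷ 18.015 g/mol = 0.029120 mol
mass O = 0.6558 − (0.39355 + 0.029353) = 0.23289 g → mol O = 0.23289 ÷ 15.999 = 0.014557 mol
Divide by the smallest (0.014557 mol): C 2.251, H 2.000, O 1.000
Multiplying each by 4 gives whole numbers: C 9.00, H 8.00, O 4.00
Empirical formula: C9H8O4
Empirical-formula mass = 180.16 g/mol; 540 ÷ 180.16 ≈ 3, so the molecular formula is C27H24O12.

C27H24O12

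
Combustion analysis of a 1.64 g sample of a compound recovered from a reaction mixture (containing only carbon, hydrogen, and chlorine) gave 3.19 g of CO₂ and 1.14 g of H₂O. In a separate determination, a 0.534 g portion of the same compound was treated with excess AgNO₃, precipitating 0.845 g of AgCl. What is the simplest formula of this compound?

mol C = 3.19 g CO₂ ÷ 44.009 g/mol = 0.07249 mol
mol H = 2 × 1.14 g H₂O ÷ 18.015 g/mol = 0.1266 mol
From the AgCl data: mol Cl per gram of compound = (0.845 ÷ 143.318) ÷ 0.534 = 0.01104 mol/g, so in the 1.64 g combustion sample mol Cl = 0.01811 mol
Divide by the smallest (0.01811 mol): C 4.003, H 6.989, Cl 1.000

C4H7Cl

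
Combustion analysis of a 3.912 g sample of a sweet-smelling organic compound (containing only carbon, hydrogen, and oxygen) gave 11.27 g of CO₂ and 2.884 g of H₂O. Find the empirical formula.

mol C = 11.27 g CO₂ ÷ 44.009 g/mol = 0.25608 mol
mol H = 2 × 2.884 g H₂O ÷ 18.015 g/mol = 0.32018 mol
mass O = 3.912 − (3.0758 + 0.32274) = 0.51344 g → mol O = 0.51344 ÷ 15.999 = 0.032092 mol
Divide by the smallest (0.032092 mol): C 7.980, H 9.977, O 1.000

C8H10O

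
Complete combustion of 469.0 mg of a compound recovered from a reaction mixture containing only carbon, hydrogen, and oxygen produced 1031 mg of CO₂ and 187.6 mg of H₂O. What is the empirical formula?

mol C = 1.031 g CO₂ ÷ 44.009 g/mol = 0.023427 mol
mol H = 2 × 0.1876 g H₂O ÷ 18.015 g/mol = 0.020827 mol
mass O = 0.4690 − (0.28138 + 0.020994) = 0.16662 g → mol O = 0.16662 ÷ 15.999 = 0.010415 mol
Divide by the smallest (0.010415 mol): C 2.249, H 2.000, O 1.000
Multiplying each by 4 gives whole numbers: C 9.00, H 8.00, O 4.00

C9H8O4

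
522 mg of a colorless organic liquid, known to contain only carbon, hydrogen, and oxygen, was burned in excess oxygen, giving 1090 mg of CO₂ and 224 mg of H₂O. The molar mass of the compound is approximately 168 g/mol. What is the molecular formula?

mol C = 1.09 g CO₂ ÷ 44.009 g/mol = 0.02477 mol
mol H = 2 × 0.224 g H₂O ÷ 18.015 g/mol = 0.02487 mol
mass O = 0.522 − (0.2975 + 0.02507) = 0.1994 g → mol O = 0.1994 ÷ 15.999 = 0.01247 mol
Divide by the smallest (0.01247 mol): C 1.987, H 1.995, O 1.000
Empirical formula: C2H2O
Empirical-formula mass = 42.04 g/mol; 168 ÷ 42.04 ≈ 4, so the molecular formula is C8H8O4.

C8H8O4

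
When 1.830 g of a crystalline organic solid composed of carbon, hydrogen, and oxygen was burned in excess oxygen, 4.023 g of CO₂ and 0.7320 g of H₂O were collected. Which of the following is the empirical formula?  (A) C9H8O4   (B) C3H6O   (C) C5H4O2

(A) C9H8O4

mol C = 4.023 g CO₂ ÷ 44.009 g/mol = 0.091413 mol
mol H = 2 × 0.7320 g H₂O ÷ 18.015 g/mol = 0.081266 mol
mass O = 1.830 − (1.0980 + 0.081916) = 0.65012 g → mol O = 0.65012 ÷ 15.999 = 0.040635 mol
Divide by the smallest (0.040635 mol): C 2.250, H 2.000, O 1.000
Multiplying each by 4 gives whole numbers: C 9.00, H 8.00, O 4.00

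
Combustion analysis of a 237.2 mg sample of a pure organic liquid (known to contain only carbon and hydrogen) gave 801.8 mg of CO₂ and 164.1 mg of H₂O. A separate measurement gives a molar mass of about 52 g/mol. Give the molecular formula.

C4H4

mol C = 0.8018 g CO₂ ÷ 44.009 g/mol = 0.018219 mol
mol H = 2 × 0.1641 g H₂O ÷ 18.015 g/mol = 0.018218 mol
Divide by the smallest (0.018218 mol): C 1.000, H 1.000
Empirical formula: CH
Empirical-formula mass = 13.02 g/mol; 52 ÷ 13.02 ≈ 4, so the molecular formula is C4H4.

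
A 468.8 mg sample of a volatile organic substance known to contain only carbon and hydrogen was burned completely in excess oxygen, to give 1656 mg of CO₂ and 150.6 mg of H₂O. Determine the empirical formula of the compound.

mol C = 1.656 g CO₂ ÷ 44.009 g/mol = 0.037629 mol
mol H = 2 × 0.1506 g H₂O ÷ 18.015 g/mol = 0.016719 mol
Divide by the smallest (0.016719 mol): C 2.251, H 1.000
Multiplying each by 4 gives whole numbers: C 9.00, H 4.00

C9H4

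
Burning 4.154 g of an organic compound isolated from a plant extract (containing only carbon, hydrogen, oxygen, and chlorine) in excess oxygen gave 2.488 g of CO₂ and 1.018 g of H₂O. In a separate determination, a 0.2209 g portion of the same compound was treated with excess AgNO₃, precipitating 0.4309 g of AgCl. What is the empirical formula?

mol C = 2.488 g CO₂ ÷ 44.009 g/mol = 0.056534 mol
mol H = 2 × 1.018 g H₂O ÷ 18.015 g/mol = 0.11302 mol
From the AgCl data: mol Cl per gram of compound = (0.4309 ÷ 143.318) ÷ 0.2209 = 0.013611 mol/g, so in the 4.154 g combustion sample mol Cl = 0.056539 mol
mass O = 4.154 − (0.67903 + 0.11392 + 2.0043) = 1.3568 g → mol O = 1.3568 ÷ 15.999 = 0.084802 mol
Divide by the smallest (0.056534 mol): C 1.000, H 1.999, Cl 1.000, O 1.500
Multiplying each by 2 gives whole numbers: C 2.00, H 4.00, Cl 2.00, O 3.00

C2H4Cl2O3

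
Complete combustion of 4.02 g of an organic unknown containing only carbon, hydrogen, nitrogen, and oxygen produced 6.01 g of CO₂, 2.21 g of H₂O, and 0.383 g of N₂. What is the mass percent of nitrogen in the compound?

9.5%

mol C = 6.01 g CO₂ ÷ 44.009 g/mol = 0.1366 mol
mol H = 2 × 2.21 g H₂O ÷ 18.015 g/mol = 0.2454 mol
mol N = 2 × 0.383 g N₂ ÷ 28.014 g/mol = 0.02734 mol
mass O = 4.02 − (1.640 + 0.2473 + 0.3830) = 1.749 g → mol O = 1.749 ÷ 15.999 = 0.1093 mol
mass % N = 0.3830 g ÷ 4.02 g × 100%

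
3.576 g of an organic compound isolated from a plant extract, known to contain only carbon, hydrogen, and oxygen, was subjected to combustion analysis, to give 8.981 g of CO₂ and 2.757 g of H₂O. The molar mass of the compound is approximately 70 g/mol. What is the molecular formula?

mol C = 8.981 g CO₂ ÷ 44.009 g/mol = 0.20407 mol
mol H = 2 × 2.757 g H₂O ÷ 18.015 g/mol = 0.30608 mol
mass O = 3.576 − (2.4511 + 0.30853) = 0.81637 g → mol O = 0.81637 ÷ 15.999 = 0.051026 mol
Divide by the smallest (0.051026 mol): C 3.999, H 5.998, O 1.000
Empirical formula: C4H6O
Empirical-formula mass = 70.09 g/mol; 70 ÷ 70.09 ≈ 1, so the molecular formula is C4H6O.

C4H6O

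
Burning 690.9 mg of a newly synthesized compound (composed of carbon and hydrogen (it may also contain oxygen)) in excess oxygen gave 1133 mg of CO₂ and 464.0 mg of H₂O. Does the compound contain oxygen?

mol C = 1.133 g CO₂ ÷ 44.009 g/mol = 0.025745 mol
mol H = 2 × 0.4640 g H₂O ÷ 18.015 g/mol = 0.051513 mol
C and H account for only 0.36114 g of the 0.6909 g sample; the remaining 0.32976 g must be oxygen.

yes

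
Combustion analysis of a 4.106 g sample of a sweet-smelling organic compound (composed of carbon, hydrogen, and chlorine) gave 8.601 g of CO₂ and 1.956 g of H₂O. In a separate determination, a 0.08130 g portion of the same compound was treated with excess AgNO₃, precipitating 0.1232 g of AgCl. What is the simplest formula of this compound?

mol C = 8.601 g CO₂ ÷ 44.009 g/mol = 0.19544 mol
mol H = 2 × 1.956 g H₂O ÷ 18.015 g/mol = 0.21715 mol
From the AgCl data: mol Cl per gram of compound = (0.1232 ÷ 143.318) ÷ 0.08130 = 0.010574 mol/g, so in the 4.106 g combustion sample mol Cl = 0.043415 mol
Divide by the smallest (0.043415 mol): C 4.502, H 5.002, Cl 1.000
Multiplying each by 2 gives whole numbers: C 9.00, H 10.00, Cl 2.00

C9H10Cl2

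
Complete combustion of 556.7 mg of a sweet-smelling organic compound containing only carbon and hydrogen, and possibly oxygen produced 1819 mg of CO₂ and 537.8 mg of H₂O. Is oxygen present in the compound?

mol C = 1.819 g CO₂ ÷ 44.009 g/mol = 0.041332 mol
mol H = 2 × 0.5378 g H₂O ÷ 18.015 g/mol = 0.059706 mol
C and H together account for 0.55663 g — essentially the entire 0.5567 g sample — so the compound contains no oxygen.

no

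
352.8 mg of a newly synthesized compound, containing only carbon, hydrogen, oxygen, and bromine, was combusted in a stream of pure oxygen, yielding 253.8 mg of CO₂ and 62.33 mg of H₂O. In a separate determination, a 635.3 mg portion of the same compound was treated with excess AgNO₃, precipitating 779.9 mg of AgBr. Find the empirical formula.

mol C = 0.2538 g CO₂ ÷ 44.009 g/mol = 0.0057670 mol
mol H = 2 × 0.06233 g H₂O ÷ 18.015 g/mol = 0.0069198 mol
From the AgBr data: mol Br per gram of compound = (0.7799 ÷ 187.772) ÷ 0.6353 = 0.0065378 mol/g, so in the 0.3528 g combustion sample mol Br = 0.0023065 mol
mass O = 0.3528 − (0.069267 + 0.0069751 + 0.18430) = 0.092257 g → mol O = 0.092257 ÷ 15.999 = 0.0057664 mol
Divide by the smallest (0.0023065 mol): C 2.500, H 3.000, Br 1.000, O 2.500
Multiplying each by 2 gives whole numbers: C 5.00, H 6.00, Br 2.00, O 5.00

C5H6Br2O5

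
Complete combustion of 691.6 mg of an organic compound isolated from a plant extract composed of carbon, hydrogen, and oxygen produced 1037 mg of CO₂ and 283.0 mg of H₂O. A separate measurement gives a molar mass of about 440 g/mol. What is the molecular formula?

mol C = 1.037 g CO₂ ÷ 44.009 g/mol = 0.023563 mol
mol H = 2 × 0.2830 g H₂O ÷ 18.015 g/mol = 0.031418 mol
mass O = 0.6916 − (0.28302 + 0.031670) = 0.37691 g → mol O = 0.37691 ÷ 15.999 = 0.023558 mol
Divide by the smallest (0.023558 mol): C 1.000, H 1.334, O 1.000
Multiplying each by 3 gives whole numbers: C 3.00, H 4.00, O 3.00
Empirical formula: C3H4O3
Empirical-formula mass = 88.06 g/mol; 440 ÷ 88.06 ≈ 5, so the molecular formula is C15H20O15.

C15H20O15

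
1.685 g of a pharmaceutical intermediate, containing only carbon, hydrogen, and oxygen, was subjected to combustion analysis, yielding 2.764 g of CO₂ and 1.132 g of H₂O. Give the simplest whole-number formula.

mol C = 2.764 g CO₂ ÷ 44.009 g/mol = 0.062805 mol
mol H = 2 × 1.132 g H₂O ÷ 18.015 g/mol = 0.12567 mol
mass O = 1.685 − (0.75435 + 0.12668) = 0.80397 g → mol O = 0.80397 ÷ 15.999 = 0.050251 mol
Divide by the smallest (0.050251 mol): C 1.250, H 2.501, O 1.000
Multiplying each by 4 gives whole numbers: C 5.00, H 10.00, O 4.00

C5H10O4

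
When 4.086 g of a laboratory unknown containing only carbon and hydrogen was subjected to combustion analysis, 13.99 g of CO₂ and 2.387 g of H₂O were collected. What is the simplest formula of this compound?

mol C = 13.99 g CO₂ ÷ 44.009 g/mol = 0.31789 mol
mol H = 2 × 2.387 g H₂O ÷ 18.015 g/mol = 0.26500 mol
Divide by the smallest (0.26500 mol): C 1.200, H 1.000
Multiplying each by 5 gives whole numbers: C 6.00, H 5.00

C6H5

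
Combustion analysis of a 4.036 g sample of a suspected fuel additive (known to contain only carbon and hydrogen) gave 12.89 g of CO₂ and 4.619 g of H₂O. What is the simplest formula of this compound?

mol C = 12.89 g CO₂ ÷ 44.009 g/mol = 0.29289 mol
mol H = 2 × 4.619 g H₂O ÷ 18.015 g/mol = 0.51279 mol
Divide by the smallest (0.29289 mol): C 1.000, H 1.751
Multiplying each by 4 gives whole numbers: C 4.00, H 7.00

C4H7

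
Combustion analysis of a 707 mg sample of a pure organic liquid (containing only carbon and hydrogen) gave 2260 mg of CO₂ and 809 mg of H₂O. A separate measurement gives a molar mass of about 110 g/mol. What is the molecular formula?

C8H14

mol C = 2.26 g CO₂ ÷ 44.009 g/mol = 0.05135 mol
mol H = 2 × 0.809 g H₂O ÷ 18.015 g/mol = 0.08981 mol
Divide by the smallest (0.05135 mol): C 1.000, H 1.749
Multiplying each by 4 gives whole numbers: C 4.00, H 7.00
Empirical formula: C4H7
Empirical-formula mass = 55.10 g/mol; 110 ÷ 55.10 ≈ 2, so the molecular formula is C8H14.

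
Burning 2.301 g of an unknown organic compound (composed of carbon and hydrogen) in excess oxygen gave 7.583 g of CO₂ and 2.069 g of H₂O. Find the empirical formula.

C3H4

mol C = 7.583 g CO₂ ÷ 44.009 g/mol = 0.17231 mol
mol H = 2 × 2.069 g H₂O ÷ 18.015 g/mol = 0.22970 mol
Divide by the smallest (0.17231 mol): C 1.000, H 1.333
Multiplying each by 3 gives whole numbers: C 3.00, H 4.00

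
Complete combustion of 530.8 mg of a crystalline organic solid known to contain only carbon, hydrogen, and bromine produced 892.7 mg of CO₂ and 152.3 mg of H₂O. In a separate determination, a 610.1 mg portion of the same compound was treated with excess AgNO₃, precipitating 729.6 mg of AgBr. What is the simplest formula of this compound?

C6H5Br

mol C = 0.8927 g CO₂ ÷ 44.009 g/mol = 0.020284 mol
mol H = 2 × 0.1523 g H₂O ÷ 18.015 g/mol = 0.016908 mol
From the AgBr data: mol Br per gram of compound = (0.7296 ÷ 187.772) ÷ 0.6101 = 0.0063687 mol/g, so in the 0.5308 g combustion sample mol Br = 0.0033805 mol
Divide by the smallest (0.0033805 mol): C 6.000, H 5.002, Br 1.000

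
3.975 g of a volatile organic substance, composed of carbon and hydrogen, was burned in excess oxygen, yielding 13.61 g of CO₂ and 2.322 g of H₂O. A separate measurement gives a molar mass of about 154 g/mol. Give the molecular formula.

C12H10

mol C = 13.61 g CO₂ ÷ 44.009 g/mol = 0.30925 mol
mol H = 2 × 2.322 g H₂O ÷ 18.015 g/mol = 0.25779 mol
Divide by the smallest (0.25779 mol): C 1.200, H 1.000
Multiplying each by 5 gives whole numbers: C 6.00, H 5.00
Empirical formula: C6H5
Empirical-formula mass = 77.11 g/mol; 154 ÷ 77.11 ≈ 2, so the molecular formula is C12H10.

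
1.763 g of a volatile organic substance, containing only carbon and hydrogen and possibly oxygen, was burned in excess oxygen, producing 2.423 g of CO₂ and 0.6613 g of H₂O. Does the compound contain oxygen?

mol C = 2.423 g CO₂ ÷ 44.009 g/mol = 0.055057 mol
mol H = 2 × 0.6613 g H₂O ÷ 18.015 g/mol = 0.073417 mol
C and H account for only 0.73529 g of the 1.763 g sample; the remaining 1.0277 g must be oxygen.

yes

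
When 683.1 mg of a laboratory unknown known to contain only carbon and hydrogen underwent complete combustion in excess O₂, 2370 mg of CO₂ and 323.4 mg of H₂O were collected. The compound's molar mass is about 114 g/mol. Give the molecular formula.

C9H6

mol C = 2.370 g CO₂ ÷ 44.009 g/mol = 0.053853 mol
mol H = 2 × 0.3234 g H₂O ÷ 18.015 g/mol = 0.035903 mol
Divide by the smallest (0.035903 mol): C 1.500, H 1.000
Multiplying each by 2 gives whole numbers: C 3.00, H 2.00
Empirical formula: C3H2
Empirical-formula mass = 38.05 g/mol; 114 ÷ 38.05 ≈ 3, so the molecular formula is C9H6.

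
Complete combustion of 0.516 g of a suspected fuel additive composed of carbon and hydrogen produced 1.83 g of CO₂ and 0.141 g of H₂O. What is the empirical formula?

mol C = 1.83 g CO₂ ÷ 44.009 g/mol = 0.04158 mol
mol H = 2 × 0.141 g H₂O ÷ 18.015 g/mol = 0.01565 mol
Divide by the smallest (0.01565 mol): C 2.656, H 1.000
Multiplying each by 3 gives whole numbers: C 7.97, H 3.00

C8H3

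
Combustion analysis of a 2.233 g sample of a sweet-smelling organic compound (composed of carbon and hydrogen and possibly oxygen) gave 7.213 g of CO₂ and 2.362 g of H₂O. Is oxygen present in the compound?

mol C = 7.213 g CO₂ ÷ 44.009 g/mol = 0.16390 mol
mol H = 2 × 2.362 g H₂O ÷ 18.015 g/mol = 0.26223 mol
C and H together account for 2.2329 g — essentially the entire 2.233 g sample — so the compound contains no oxygen.

no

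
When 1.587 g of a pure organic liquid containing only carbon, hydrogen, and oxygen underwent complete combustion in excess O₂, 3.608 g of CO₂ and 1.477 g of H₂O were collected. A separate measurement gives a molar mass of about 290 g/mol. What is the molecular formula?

mol C = 3.608 g CO₂ ÷ 44.009 g/mol = 0.081983 mol
mol H = 2 × 1.477 g H₂O ÷ 18.015 g/mol = 0.16397 mol
mass O = 1.587 − (0.98470 + 0.16529) = 0.43701 g → mol O = 0.43701 ÷ 15.999 = 0.027315 mol
Divide by the smallest (0.027315 mol): C 3.001, H 6.003, O 1.000
Empirical formula: C3H6O
Empirical-formula mass = 58.08 g/mol; 290 ÷ 58.08 ≈ 5, so the molecular formula is C15H30O5.

C15H30O5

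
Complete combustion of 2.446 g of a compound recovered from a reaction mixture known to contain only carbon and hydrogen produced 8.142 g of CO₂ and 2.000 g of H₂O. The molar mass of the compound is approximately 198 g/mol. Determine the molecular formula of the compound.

mol C = 8.142 g CO₂ ÷ 44.009 g/mol = 0.18501 mol
mol H = 2 × 2.000 g H₂O ÷ 18.015 g/mol = 0.22204 mol
Divide by the smallest (0.18501 mol): C 1.000, H 1.200
Multiplying each by 5 gives whole numbers: C 5.00, H 6.00
Empirical formula: C5H6
Empirical-formula mass = 66.10 g/mol; 198 ÷ 66.10 ≈ 3, so the molecular formula is C15H18.

C15H18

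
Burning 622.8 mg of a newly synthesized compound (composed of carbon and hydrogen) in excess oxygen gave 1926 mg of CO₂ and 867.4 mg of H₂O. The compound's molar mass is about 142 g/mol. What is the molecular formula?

mol C = 1.926 g CO₂ ÷ 44.009 g/mol = 0.043764 mol
mol H = 2 × 0.8674 g H₂O ÷ 18.015 g/mol = 0.096298 mol
Divide by the smallest (0.043764 mol): C 1.000, H 2.200
Multiplying each by 5 gives whole numbers: C 5.00, H 11.00
Empirical formula: C5H11
Empirical-formula mass = 71.14 g/mol; 142 ÷ 71.14 ≈ 2, so the molecular formula is C10H22.

C10H22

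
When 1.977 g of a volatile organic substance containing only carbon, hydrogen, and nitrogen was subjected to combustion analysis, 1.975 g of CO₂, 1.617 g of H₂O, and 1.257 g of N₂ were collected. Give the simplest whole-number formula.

CH4N2

mol C = 1.975 g CO₂ ÷ 44.009 g/mol = 0.044877 mol
mol H = 2 × 1.617 g H₂O ÷ 18.015 g/mol = 0.17952 mol
mol N = 2 × 1.257 g N₂ ÷ 28.014 g/mol = 0.089741 mol
Divide by the smallest (0.044877 mol): C 1.000, H 4.000, N 2.000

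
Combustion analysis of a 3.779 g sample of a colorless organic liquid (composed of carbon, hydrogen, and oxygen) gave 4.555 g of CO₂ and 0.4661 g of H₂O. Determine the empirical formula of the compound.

mol C = 4.555 g CO₂ ÷ 44.009 g/mol = 0.10350 mol
mol H = 2 × 0.4661 g H₂O ÷ 18.015 g/mol = 0.051746 mol
mass O = 3.779 − (1.2432 + 0.052160) = 2.4837 g → mol O = 2.4837 ÷ 15.999 = 0.15524 mol
Divide by the smallest (0.051746 mol): C 2.000, H 1.000, O 3.000

C2HO3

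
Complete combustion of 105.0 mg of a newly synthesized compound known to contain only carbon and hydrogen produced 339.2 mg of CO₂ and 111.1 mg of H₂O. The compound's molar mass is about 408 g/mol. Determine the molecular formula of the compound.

mol C = 0.3392 g CO₂ ÷ 44.009 g/mol = 0.0077075 mol
mol H = 2 × 0.1111 g H₂O ÷ 18.015 g/mol = 0.012334 mol
Divide by the smallest (0.0077075 mol): C 1.000, H 1.600
Multiplying each by 5 gives whole numbers: C 5.00, H 8.00
Empirical formula: C5H8
Empirical-formula mass = 68.12 g/mol; 408 ÷ 68.12 ≈ 6, so the molecular formula is C30H48.

C30H48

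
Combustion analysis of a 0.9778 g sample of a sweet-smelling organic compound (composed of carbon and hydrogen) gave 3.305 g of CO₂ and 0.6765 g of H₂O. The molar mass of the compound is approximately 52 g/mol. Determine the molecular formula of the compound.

mol C = 3.305 g CO₂ ÷ 44.009 g/mol = 0.075098 mol
mol H = 2 × 0.6765 g H₂O ÷ 18.015 g/mol = 0.075104 mol
Divide by the smallest (0.075098 mol): C 1.000, H 1.000
Empirical formula: CH
Empirical-formula mass = 13.02 g/mol; 52 ÷ 13.02 ≈ 4, so the molecular formula is C4H4.

C4H4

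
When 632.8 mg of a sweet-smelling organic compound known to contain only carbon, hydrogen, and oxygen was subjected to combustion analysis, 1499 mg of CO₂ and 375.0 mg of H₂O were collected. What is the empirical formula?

C9H11O3

mol C = 1.499 g CO₂ ÷ 44.009 g/mol = 0.034061 mol
mol H = 2 × 0.3750 g H₂O ÷ 18.015 g/mol = 0.041632 mol
mass O = 0.6328 − (0.40911 + 0.041965) = 0.18173 g → mol O = 0.18173 ÷ 15.999 = 0.011359 mol
Divide by the smallest (0.011359 mol): C 2.999, H 3.665, O 1.000
Multiplying each by 3 gives whole numbers: C 9.00, H 11.00, O 3.00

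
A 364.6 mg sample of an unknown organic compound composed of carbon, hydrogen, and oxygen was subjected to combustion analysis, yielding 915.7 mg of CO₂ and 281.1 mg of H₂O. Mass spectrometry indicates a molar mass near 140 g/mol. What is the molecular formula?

mol C = 0.9157 g CO₂ ÷ 44.009 g/mol = 0.020807 mol
mol H = 2 × 0.2811 g H₂O ÷ 18.015 g/mol = 0.031207 mol
mass O = 0.3646 − (0.24991 + 0.031457) = 0.083229 g → mol O = 0.083229 ÷ 15.999 = 0.0052021 mol
Divide by the smallest (0.0052021 mol): C 4.000, H 5.999, O 1.000
Empirical formula: C4H6O
Empirical-formula mass = 70.09 g/mol; 140 ÷ 70.09 ≈ 2, so the molecular formula is C8H12O2.

C8H12O2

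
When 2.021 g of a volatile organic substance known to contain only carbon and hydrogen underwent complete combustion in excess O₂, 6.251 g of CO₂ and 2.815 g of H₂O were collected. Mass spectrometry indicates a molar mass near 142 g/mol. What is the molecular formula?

C10H22

mol C = 6.251 g CO₂ ÷ 44.009 g/mol = 0.14204 mol
mol H = 2 × 2.815 g H₂O ÷ 18.015 g/mol = 0.31252 mol
Divide by the smallest (0.14204 mol): C 1.000, H 2.200
Multiplying each by 5 gives whole numbers: C 5.00, H 11.00
Empirical formula: C5H11
Empirical-formula mass = 71.14 g/mol; 142 ÷ 71.14 ≈ 2, so the molecular formula is C10H22.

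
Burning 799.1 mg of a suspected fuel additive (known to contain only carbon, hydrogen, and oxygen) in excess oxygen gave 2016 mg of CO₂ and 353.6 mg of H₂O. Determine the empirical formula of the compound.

mol C = 2.016 g CO₂ ÷ 44.009 g/mol = 0.045809 mol
mol H = 2 × 0.3536 g H₂O ÷ 18.015 g/mol = 0.039256 mol
mass O = 0.7991 − (0.55021 + 0.039570) = 0.20932 g → mol O = 0.20932 ÷ 15.999 = 0.013083 mol
Divide by the smallest (0.013083 mol): C 3.501, H 3.000, O 1.000
Multiplying each by 2 gives whole numbers: C 7.00, H 6.00, O 2.00

C7H6O2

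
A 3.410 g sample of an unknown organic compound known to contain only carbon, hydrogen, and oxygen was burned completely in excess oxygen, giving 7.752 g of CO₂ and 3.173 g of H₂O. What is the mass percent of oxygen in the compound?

mol C = 7.752 g CO₂ ÷ 44.009 g/mol = 0.17615 mol
mol H = 2 × 3.173 g H₂O ÷ 18.015 g/mol = 0.35226 mol
mass O = 3.410 − (2.1157 + 0.35508) = 0.93923 g → mol O = 0.93923 ÷ 15.999 = 0.058706 mol
mass % O = 0.93923 g ÷ 3.410 g × 100%

27.54%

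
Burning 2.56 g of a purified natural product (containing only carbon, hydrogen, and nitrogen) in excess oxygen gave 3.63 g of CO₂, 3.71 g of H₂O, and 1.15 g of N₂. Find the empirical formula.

mol C = 3.63 g CO₂ ÷ 44.009 g/mol = 0.08248 mol
mol H = 2 × 3.71 g H₂O ÷ 18.015 g/mol = 0.4119 mol
mol N = 2 × 1.15 g N₂ ÷ 28.014 g/mol = 0.08210 mol
Divide by the smallest (0.08210 mol): C 1.005, H 5.017, N 1.000

CH5N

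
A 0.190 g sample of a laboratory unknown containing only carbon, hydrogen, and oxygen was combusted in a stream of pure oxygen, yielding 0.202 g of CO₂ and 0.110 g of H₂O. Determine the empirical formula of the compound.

mol C = 0.202 g CO₂ ÷ 44.009 g/mol = 0.004590 mol
mol H = 2 × 0.110 g H₂O ÷ 18.015 g/mol = 0.01221 mol
mass O = 0.190 − (0.05513 + 0.01231) = 0.1226 g → mol O = 0.1226 ÷ 15.999 = 0.007660 mol
Divide by the smallest (0.004590 mol): C 1.000, H 2.661, O 1.669
Multiplying each by 3 gives whole numbers: C 3.00, H 7.98, O 5.01

C3H8O5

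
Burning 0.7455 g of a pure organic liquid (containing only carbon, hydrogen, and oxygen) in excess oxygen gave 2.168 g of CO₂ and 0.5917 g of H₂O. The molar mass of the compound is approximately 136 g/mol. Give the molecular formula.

mol C = 2.168 g CO₂ ÷ 44.009 g/mol = 0.049263 mol
mol H = 2 × 0.5917 g H₂O ÷ 18.015 g/mol = 0.065690 mol
mass O = 0.7455 − (0.59169 + 0.066215) = 0.087591 g → mol O = 0.087591 ÷ 15.999 = 0.0054748 mol
Divide by the smallest (0.0054748 mol): C 8.998, H 11.999, O 1.000
Empirical formula: C9H12O
Empirical-formula mass = 136.19 g/mol; 136 ÷ 136.19 ≈ 1, so the molecular formula is C9H12O.

C9H12O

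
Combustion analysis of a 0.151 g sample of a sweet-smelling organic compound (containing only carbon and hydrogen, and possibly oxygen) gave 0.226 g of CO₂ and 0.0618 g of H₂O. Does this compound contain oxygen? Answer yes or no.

mol C = 0.226 g CO₂ ÷ 44.009 g/mol = 0.005135 mol
mol H = 2 × 0.0618 g H₂O ÷ 18.015 g/mol = 0.006861 mol
C and H account for only 0.06860 g of the 0.151 g sample; the remaining 0.08240 g must be oxygen.

yes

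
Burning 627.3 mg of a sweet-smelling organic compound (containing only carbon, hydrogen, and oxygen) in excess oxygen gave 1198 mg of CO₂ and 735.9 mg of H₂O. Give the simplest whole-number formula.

C2H6O

mol C = 1.198 g CO₂ ÷ 44.009 g/mol = 0.027222 mol
mol H = 2 × 0.7359 g H₂O ÷ 18.015 g/mol = 0.081699 mol
mass O = 0.6273 − (0.32696 + 0.082352) = 0.21799 g → mol O = 0.21799 ÷ 15.999 = 0.013625 mol
Divide by the smallest (0.013625 mol): C 1.998, H 5.996, O 1.000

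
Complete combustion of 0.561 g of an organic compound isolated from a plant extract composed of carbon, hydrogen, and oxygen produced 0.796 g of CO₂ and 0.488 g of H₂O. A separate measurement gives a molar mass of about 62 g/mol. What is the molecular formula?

C2H6O2

mol C = 0.796 g CO₂ ÷ 44.009 g/mol = 0.01809 mol
mol H = 2 × 0.488 g H₂O ÷ 18.015 g/mol = 0.05418 mol
mass O = 0.561 − (0.2172 + 0.05461) = 0.2891 g → mol O = 0.2891 ÷ 15.999 = 0.01807 mol
Divide by the smallest (0.01807 mol): C 1.001, H 2.998, O 1.000
Empirical formula: CH3O
Empirical-formula mass = 31.03 g/mol; 62 ÷ 31.03 ≈ 2, so the molecular formula is C2H6O2.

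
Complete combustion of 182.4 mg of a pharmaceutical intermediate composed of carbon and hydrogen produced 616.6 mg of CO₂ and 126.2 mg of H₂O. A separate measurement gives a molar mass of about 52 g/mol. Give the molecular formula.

mol C = 0.6166 g CO₂ ÷ 44.009 g/mol = 0.014011 mol
mol H = 2 × 0.1262 g H₂O ÷ 18.015 g/mol = 0.014011 mol
Divide by the smallest (0.014011 mol): C 1.000, H 1.000
Empirical formula: CH
Empirical-formula mass = 13.02 g/mol; 52 ÷ 13.02 ≈ 4, so the molecular formula is C4H4.

C4H4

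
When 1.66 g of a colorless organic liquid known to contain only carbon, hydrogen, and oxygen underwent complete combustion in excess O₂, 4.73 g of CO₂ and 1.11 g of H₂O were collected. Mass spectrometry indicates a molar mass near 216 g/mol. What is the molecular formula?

mol C = 4.73 g CO₂ ÷ 44.009 g/mol = 0.1075 mol
mol H = 2 × 1.11 g H₂O ÷ 18.015 g/mol = 0.1232 mol
mass O = 1.66 − (1.291 + 0.1242) = 0.2449 g → mol O = 0.2449 ÷ 15.999 = 0.01531 mol
Divide by the smallest (0.01531 mol): C 7.022, H 8.052, O 1.000
Empirical formula: C7H8O
Empirical-formula mass = 108.14 g/mol; 216 ÷ 108.14 ≈ 2, so the molecular formula is C14H16O2.

C14H16O2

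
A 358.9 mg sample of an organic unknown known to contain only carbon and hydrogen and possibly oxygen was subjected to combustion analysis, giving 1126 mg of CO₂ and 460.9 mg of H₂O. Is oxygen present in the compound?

no

mol C = 1.126 g CO₂ ÷ 44.009 g/mol = 0.025586 mol
mol H = 2 × 0.4609 g H₂O ÷ 18.015 g/mol = 0.051168 mol
C and H together account for 0.35889 g — essentially the entire 0.3589 g sample — so the compound contains no oxygen.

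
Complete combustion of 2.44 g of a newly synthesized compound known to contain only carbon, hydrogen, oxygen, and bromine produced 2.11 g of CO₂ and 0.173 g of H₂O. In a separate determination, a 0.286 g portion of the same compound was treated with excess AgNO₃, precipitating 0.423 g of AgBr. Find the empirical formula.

mol C = 2.11 g CO₂ ÷ 44.009 g/mol = 0.04794 mol
mol H = 2 × 0.173 g H₂O ÷ 18.015 g/mol = 0.01921 mol
From the AgBr data: mol Br per gram of compound = (0.423 ÷ 187.772) ÷ 0.286 = 0.007877 mol/g, so in the 2.44 g combustion sample mol Br = 0.01922 mol
mass O = 2.44 − (0.5759 + 0.01936 + 1.536) = 0.3091 g → mol O = 0.3091 ÷ 15.999 = 0.01932 mol
Divide by the smallest (0.01921 mol): C 2.496, H 1.000, Br 1.001, O 1.006
Multiplying each by 2 gives whole numbers: C 4.99, H 2.00, Br 2.00, O 2.01

C5H2Br2O2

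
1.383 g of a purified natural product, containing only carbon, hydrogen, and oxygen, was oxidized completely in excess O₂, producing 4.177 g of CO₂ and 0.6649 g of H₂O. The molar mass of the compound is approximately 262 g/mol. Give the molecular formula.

C18H14O2

mol C = 4.177 g CO₂ ÷ 44.009 g/mol = 0.094912 mol
mol H = 2 × 0.6649 g H₂O ÷ 18.015 g/mol = 0.073816 mol
mass O = 1.383 − (1.1400 + 0.074407) = 0.16860 g → mol O = 0.16860 ÷ 15.999 = 0.010538 mol
Divide by the smallest (0.010538 mol): C 9.007, H 7.005, O 1.000
Empirical formula: C9H7O
Empirical-formula mass = 131.15 g/mol; 262 ÷ 131.15 ≈ 2, so the molecular formula is C18H14O2.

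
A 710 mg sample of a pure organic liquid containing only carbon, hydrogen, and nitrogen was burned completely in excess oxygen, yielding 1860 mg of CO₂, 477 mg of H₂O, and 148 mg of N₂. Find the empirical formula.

C4H5N

mol C = 1.86 g CO₂ ÷ 44.009 g/mol = 0.04226 mol
mol H = 2 × 0.477 g H₂O ÷ 18.015 g/mol = 0.05296 mol
mol N = 2 × 0.148 g N₂ ÷ 28.014 g/mol = 0.01057 mol
Divide by the smallest (0.01057 mol): C 4.000, H 5.012, N 1.000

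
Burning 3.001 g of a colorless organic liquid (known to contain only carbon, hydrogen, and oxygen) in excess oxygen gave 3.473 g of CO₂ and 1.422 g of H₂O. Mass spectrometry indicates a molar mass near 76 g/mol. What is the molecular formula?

C2H4O3

mol C = 3.473 g CO₂ ÷ 44.009 g/mol = 0.078916 mol
mol H = 2 × 1.422 g H₂O ÷ 18.015 g/mol = 0.15787 mol
mass O = 3.001 − (0.94786 + 0.15913) = 1.8940 g → mol O = 1.8940 ÷ 15.999 = 0.11838 mol
Divide by the smallest (0.078916 mol): C 1.000, H 2.000, O 1.500
Multiplying each by 2 gives whole numbers: C 2.00, H 4.00, O 3.00
Empirical formula: C2H4O3
Empirical-formula mass = 76.05 g/mol; 76 ÷ 76.05 ≈ 1, so the molecular formula is C2H4O3.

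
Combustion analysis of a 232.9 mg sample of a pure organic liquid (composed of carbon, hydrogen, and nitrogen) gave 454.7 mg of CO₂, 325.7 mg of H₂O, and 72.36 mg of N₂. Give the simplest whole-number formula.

C2H7N

mol C = 0.4547 g CO₂ ÷ 44.009 g/mol = 0.010332 mol
mol H = 2 × 0.3257 g H₂O ÷ 18.015 g/mol = 0.036159 mol
mol N = 2 × 0.07236 g N₂ ÷ 28.014 g/mol = 0.0051660 mol
Divide by the smallest (0.0051660 mol): C 2.000, H 6.999, N 1.000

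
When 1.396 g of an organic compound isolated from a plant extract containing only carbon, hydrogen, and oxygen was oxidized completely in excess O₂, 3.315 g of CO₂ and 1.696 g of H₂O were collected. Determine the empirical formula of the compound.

mol C = 3.315 g CO₂ ÷ 44.009 g/mol = 0.075326 mol
mol H = 2 × 1.696 g H₂O ÷ 18.015 g/mol = 0.18829 mol
mass O = 1.396 − (0.90473 + 0.18979) = 0.30147 g → mol O = 0.30147 ÷ 15.999 = 0.018843 mol
Divide by the smallest (0.018843 mol): C 3.998, H 9.992, O 1.000

C4H10O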